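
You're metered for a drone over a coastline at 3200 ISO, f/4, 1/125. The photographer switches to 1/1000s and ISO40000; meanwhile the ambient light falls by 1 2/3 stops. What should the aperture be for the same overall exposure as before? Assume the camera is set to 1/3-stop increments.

Scene light: 1 2/3 stops darker.
Shutter speed: 1/125 → 1/160 → 1/200 → 1/250 → 1/320 → 1/400 → 1/500 → 1/640 → 1/800 → 1/1000 — 3 stops faster (darker).
ISO: 3200 → 4000 → 5000 → 6400 → 8000 → 10000 → 12800 → 16000 → 20000 → 25600 → 32000 → 40000 — 3 2/3 stops raised (brighter).
Net so far: 1 stop darker. Aperture: f/4 → f/3.5 → f/3.2 → f/2.8.

f/2.8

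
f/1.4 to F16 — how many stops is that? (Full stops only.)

f/1.4 → f/2 → f/2.8 → f/4 → f/5.6 → f/8 → f/11 → f/16 — count the steps: 7 stops.

7 stops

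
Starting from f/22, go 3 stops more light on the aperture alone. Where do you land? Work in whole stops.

Aperture: f/22 → f/16 → f/11 → f/8 — 3 stops larger aperture (brighter).

f/8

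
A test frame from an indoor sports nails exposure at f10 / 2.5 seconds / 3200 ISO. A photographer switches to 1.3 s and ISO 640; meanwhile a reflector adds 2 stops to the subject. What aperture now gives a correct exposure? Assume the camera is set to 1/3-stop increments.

f/6.3

Scene light: 2 stops brighter.
Shutter speed: 2.5 → 2 → 1.6 → 1.3 — 1 stop shorter (darker).
ISO: 3200 → 2500 → 2000 → 1600 → 1250 → 1000 → 800 → 640 — 2 1/3 stops dropped (darker).
Net so far: 1 1/3 stops darker. Aperture: f/10 → f/9 → f/8 → f/7.1 → f/6.3.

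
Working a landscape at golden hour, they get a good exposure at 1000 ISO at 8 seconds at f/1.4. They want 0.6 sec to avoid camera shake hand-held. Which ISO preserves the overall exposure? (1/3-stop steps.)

Shutter speed: 8 → 6 → 5 → 4 → 3.2 → 2.5 → 2 → 1.6 → 1.3 → 1 → 0.8 → 0.6 — 3 2/3 stops shorter (darker).
Need 3 2/3 stops brighter from the ISO: 1000 → 1250 → 1600 → 2000 → 2500 → 3200 → 4000 → 5000 → 6400 → 8000 → 10000 → 12800.

ISO 12800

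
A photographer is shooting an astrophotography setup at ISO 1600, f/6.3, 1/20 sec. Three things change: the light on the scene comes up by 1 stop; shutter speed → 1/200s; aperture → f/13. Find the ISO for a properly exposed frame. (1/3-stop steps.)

ISO 32000

Scene light: 1 stop brighter.
Shutter speed: 1/20 → 1/25 → 1/30 → 1/40 → 1/50 → 1/60 → 1/80 → 1/100 → 1/125 → 1/160 → 1/200 — 3 1/3 stops faster (darker).
Aperture: f/6.3 → f/7.1 → f/8 → f/9 → f/10 → f/11 → f/13 — 2 stops narrower (darker).
Net so far: 4 1/3 stops darker. ISO: 1600 → 2000 → 2500 → 3200 → 4000 → 5000 → 6400 → 8000 → 10000 → 12800 → 16000 → 20000 → 25600 → 32000.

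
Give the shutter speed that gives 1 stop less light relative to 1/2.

Shutter speed: 1/2 → 1/4 — 1 stop faster (darker).

1/4s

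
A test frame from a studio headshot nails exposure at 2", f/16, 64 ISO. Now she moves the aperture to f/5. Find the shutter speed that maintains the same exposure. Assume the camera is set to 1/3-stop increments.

Aperture: f/16 → f/14 → f/13 → f/11 → f/10 → f/9 → f/8 → f/7.1 → f/6.3 → f/5.6 → f/5 — 3 1/3 stops opened up (brighter).
Need 3 1/3 stops darker from the shutter speed: 2 → 1.6 → 1.3 → 1 → 0.8 → 0.6 → 0.5 → 0.4 → 0.3 → 1/4 → 1/5.

1/5s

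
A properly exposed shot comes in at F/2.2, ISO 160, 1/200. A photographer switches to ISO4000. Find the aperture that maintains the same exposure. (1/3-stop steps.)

f/11

ISO: 160 → 200 → 250 → 320 → 400 → 500 → 640 → 800 → 1000 → 1250 → 1600 → 2000 → 2500 → 3200 → 4000 — 4 2/3 stops higher (brighter).
Need 4 2/3 stops darker from the aperture: f/2.2 → f/2.5 → f/2.8 → f/3.2 → f/3.5 → f/4 → f/4.5 → f/5 → f/5.6 → f/6.3 → f/7.1 → f/8 → f/9 → f/10 → f/11.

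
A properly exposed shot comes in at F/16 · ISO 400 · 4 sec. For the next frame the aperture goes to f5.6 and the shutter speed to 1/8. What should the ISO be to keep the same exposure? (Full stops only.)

Aperture: f/16 → f/11 → f/8 → f/5.6 — 3 stops larger aperture (brighter).
Shutter speed: 4 → 2 → 1 → 1/2 → 1/4 → 1/8 — 5 stops shorter (darker).
Net change so far: 2 stops darker. Offset with the ISO: 400 → 800 → 1600.

ISO 1600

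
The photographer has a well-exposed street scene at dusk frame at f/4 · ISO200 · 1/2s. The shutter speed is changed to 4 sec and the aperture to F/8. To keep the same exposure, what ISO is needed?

ISO 100

Shutter speed: 1/2 → 1 → 2 → 4 — 3 stops slower (brighter).
Aperture: f/4 → f/5.6 → f/8 — 2 stops stopped down (darker).
Net change so far: 1 stop brighter. Offset with the ISO: 200 → 100.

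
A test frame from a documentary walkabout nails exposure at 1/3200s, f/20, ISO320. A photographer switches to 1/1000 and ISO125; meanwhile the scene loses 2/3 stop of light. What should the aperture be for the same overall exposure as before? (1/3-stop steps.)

f/18

Scene light: 2/3 stop darker.
Shutter speed: 1/3200 → 1/2500 → 1/2000 → 1/1600 → 1/1250 → 1/1000 — 1 2/3 stops slower (brighter).
ISO: 320 → 250 → 200 → 160 → 125 — 1 1/3 stops lower (darker).
Net so far: 1/3 stop darker. Aperture: f/20 → f/18.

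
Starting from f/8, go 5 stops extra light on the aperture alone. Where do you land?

f/1.4

Aperture: f/8 → f/5.6 → f/4 → f/2.8 → f/2 → f/1.4 — 5 stops larger aperture (brighter).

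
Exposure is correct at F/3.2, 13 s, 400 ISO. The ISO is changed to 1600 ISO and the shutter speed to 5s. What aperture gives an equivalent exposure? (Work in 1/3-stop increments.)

f/4

ISO: 400 → 500 → 640 → 800 → 1000 → 1250 → 1600 — 2 stops higher (brighter).
Shutter speed: 13 → 10 → 8 → 6 → 5 — 1 1/3 stops faster (darker).
Net change so far: 2/3 stop brighter. Offset with the aperture: f/3.2 → f/3.5 → f/4.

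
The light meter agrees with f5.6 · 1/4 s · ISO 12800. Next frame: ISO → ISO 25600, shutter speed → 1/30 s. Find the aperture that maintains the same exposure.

f/2.8

ISO: 12800 → 25600 — 1 stop higher (brighter).
Shutter speed: 1/4 → 1/8 → 1/15 → 1/30 — 3 stops shorter (darker).
Net change so far: 2 stops darker. Offset with the aperture: f/5.6 → f/4 → f/2.8.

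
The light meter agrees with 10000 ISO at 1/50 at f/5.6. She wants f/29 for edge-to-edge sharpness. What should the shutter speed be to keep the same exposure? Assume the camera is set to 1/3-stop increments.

Aperture: f/5.6 → f/6.3 → f/7.1 → f/8 → f/9 → f/10 → f/11 → f/13 → f/14 → f/16 → f/18 → f/20 → f/22 → f/25 → f/29 — 4 2/3 stops smaller aperture (darker).
Need 4 2/3 stops brighter from the shutter speed: 1/50 → 1/40 → 1/30 → 1/25 → 1/20 → 1/15 → 1/13 → 1/10 → 1/8 → 1/6 → 1/5 → 1/4 → 0.3 → 0.4 → 0.5.

0.5 s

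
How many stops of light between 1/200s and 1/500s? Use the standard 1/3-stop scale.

1 1/3 stops

1/200 → 1/250 → 1/320 → 1/400 → 1/500 — count the steps: 4 third-stops = 1 1/3 stops.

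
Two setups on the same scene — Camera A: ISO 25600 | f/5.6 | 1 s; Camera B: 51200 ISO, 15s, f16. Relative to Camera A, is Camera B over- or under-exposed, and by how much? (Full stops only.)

2 stops brighter

Aperture: f/5.6 → f/8 → f/11 → f/16 — 3 stops narrower (darker).
Shutter speed: 1 → 2 → 4 → 8 → 15 — 4 stops slower (brighter).
ISO: 25600 → 51200 — 1 stop raised (brighter).
Net: −3 +4 +1 = +2 stops.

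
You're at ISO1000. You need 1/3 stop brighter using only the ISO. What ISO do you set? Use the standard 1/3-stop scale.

ISO 1250

ISO: 1000 → 1250 — 1/3 stop higher (brighter).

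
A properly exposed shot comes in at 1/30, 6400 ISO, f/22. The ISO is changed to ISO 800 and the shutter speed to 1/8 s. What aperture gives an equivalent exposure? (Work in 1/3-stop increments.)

f/16

ISO: 6400 → 5000 → 4000 → 3200 → 2500 → 2000 → 1600 → 1250 → 1000 → 800 — 3 stops lower (darker).
Shutter speed: 1/30 → 1/25 → 1/20 → 1/15 → 1/13 → 1/10 → 1/8 — 2 stops slower (brighter).
Net change so far: 1 stop darker. Offset with the aperture: f/22 → f/20 → f/18 → f/16.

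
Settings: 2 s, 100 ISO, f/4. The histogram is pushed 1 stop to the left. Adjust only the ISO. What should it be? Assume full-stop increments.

Underexposed by 1 stop → need 1 stop brighter.
ISO: 100 → 200.

ISO 200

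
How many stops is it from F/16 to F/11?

f/16 → f/11 — count the steps: 1 stop.

1 stop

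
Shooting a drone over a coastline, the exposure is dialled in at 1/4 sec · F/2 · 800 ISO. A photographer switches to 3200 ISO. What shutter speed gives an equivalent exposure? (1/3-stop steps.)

1/15s

ISO: 800 → 1000 → 1250 → 1600 → 2000 → 2500 → 3200 — 2 stops higher (brighter).
Need 2 stops darker from the shutter speed: 1/4 → 1/5 → 1/6 → 1/8 → 1/10 → 1/13 → 1/15.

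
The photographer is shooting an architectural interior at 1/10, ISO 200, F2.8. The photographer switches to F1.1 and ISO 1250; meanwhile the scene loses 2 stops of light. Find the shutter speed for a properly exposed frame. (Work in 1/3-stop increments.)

Scene light: 2 stops darker.
Aperture: f/2.8 → f/2.5 → f/2.2 → f/2 → f/1.8 → f/1.6 → f/1.4 → f/1.2 → f/1.1 — 2 2/3 stops wider (brighter).
ISO: 200 → 250 → 320 → 400 → 500 → 640 → 800 → 1000 → 1250 — 2 2/3 stops raised (brighter).
Net so far: 3 1/3 stops brighter. Shutter speed: 1/10 → 1/13 → 1/15 → 1/20 → 1/25 → 1/30 → 1/40 → 1/50 → 1/60 → 1/80 → 1/100.

1/100s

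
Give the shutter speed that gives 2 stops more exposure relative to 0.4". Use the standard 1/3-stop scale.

Shutter speed: 0.4 → 0.5 → 0.6 → 0.8 → 1 → 1.3 → 1.6 — 2 stops longer (brighter).

1.6 s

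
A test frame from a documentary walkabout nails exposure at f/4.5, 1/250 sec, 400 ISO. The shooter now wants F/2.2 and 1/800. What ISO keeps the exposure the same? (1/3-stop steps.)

ISO 320

Aperture: f/4.5 → f/4 → f/3.5 → f/3.2 → f/2.8 → f/2.5 → f/2.2 — 2 stops larger aperture (brighter).
Shutter speed: 1/250 → 1/320 → 1/400 → 1/500 → 1/640 → 1/800 — 1 2/3 stops faster (darker).
Net change so far: 1/3 stop brighter. Offset with the ISO: 400 → 320.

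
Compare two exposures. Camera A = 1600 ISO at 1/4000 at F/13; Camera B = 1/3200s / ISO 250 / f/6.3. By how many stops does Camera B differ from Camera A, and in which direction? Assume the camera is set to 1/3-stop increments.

Aperture: f/13 → f/11 → f/10 → f/9 → f/8 → f/7.1 → f/6.3 — 2 stops wider (brighter).
Shutter speed: 1/4000 → 1/3200 — 1/3 stop slower (brighter).
ISO: 1600 → 1250 → 1000 → 800 → 640 → 500 → 400 → 320 → 250 — 2 2/3 stops lower (darker).
Net: +2 +1/3 −2 2/3 = −1/3 stops.

1/3 stop darker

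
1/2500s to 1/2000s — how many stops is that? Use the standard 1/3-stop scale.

1/3 stop

1/2500 → 1/2000 — count the steps: 1 third-stops = 1/3 stop.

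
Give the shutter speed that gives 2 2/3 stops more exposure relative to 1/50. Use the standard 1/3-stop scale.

1/8s

Shutter speed: 1/50 → 1/40 → 1/30 → 1/25 → 1/20 → 1/15 → 1/13 → 1/10 → 1/8 — 2 2/3 stops longer (brighter).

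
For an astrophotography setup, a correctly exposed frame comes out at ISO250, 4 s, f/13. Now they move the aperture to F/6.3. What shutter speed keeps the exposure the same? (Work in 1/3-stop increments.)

1 s

Aperture: f/13 → f/11 → f/10 → f/9 → f/8 → f/7.1 → f/6.3 — 2 stops wider (brighter).
Need 2 stops darker from the shutter speed: 4 → 3.2 → 2.5 → 2 → 1.6 → 1.3 → 1.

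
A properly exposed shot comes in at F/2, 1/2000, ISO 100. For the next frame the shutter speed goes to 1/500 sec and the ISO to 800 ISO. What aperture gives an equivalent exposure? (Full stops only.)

Shutter speed: 1/2000 → 1/1000 → 1/500 — 2 stops slower (brighter).
ISO: 100 → 200 → 400 → 800 — 3 stops raised (brighter).
Net change so far: 5 stops brighter. Offset with the aperture: f/2 → f/2.8 → f/4 → f/5.6 → f/8 → f/11.

f/11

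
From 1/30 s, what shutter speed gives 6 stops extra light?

2 s

Shutter speed: 1/30 → 1/15 → 1/8 → 1/4 → 1/2 → 1 → 2 — 6 stops longer (brighter).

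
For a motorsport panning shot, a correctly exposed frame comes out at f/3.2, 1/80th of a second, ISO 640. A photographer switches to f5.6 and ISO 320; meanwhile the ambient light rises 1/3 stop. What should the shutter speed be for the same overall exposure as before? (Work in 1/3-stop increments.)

Scene light: 1/3 stop brighter.
Aperture: f/3.2 → f/3.5 → f/4 → f/4.5 → f/5 → f/5.6 — 1 2/3 stops narrower (darker).
ISO: 640 → 500 → 400 → 320 — 1 stop lower (darker).
Net so far: 2 1/3 stops darker. Shutter speed: 1/80 → 1/60 → 1/50 → 1/40 → 1/30 → 1/25 → 1/20 → 1/15.

1/15s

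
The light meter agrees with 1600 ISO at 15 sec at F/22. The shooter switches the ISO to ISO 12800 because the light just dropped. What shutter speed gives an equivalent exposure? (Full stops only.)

ISO: 1600 → 3200 → 6400 → 12800 — 3 stops raised (brighter).
Need 3 stops darker from the shutter speed: 15 → 8 → 4 → 2.

2 s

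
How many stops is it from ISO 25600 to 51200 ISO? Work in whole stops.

1 stop

25600 → 51200 — count the steps: 1 stop.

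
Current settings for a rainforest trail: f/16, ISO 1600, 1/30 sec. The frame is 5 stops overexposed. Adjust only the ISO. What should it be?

Overexposed by 5 stops → need 5 stops darker.
ISO: 1600 → 800 → 400 → 200 → 100 → 50.

ISO 50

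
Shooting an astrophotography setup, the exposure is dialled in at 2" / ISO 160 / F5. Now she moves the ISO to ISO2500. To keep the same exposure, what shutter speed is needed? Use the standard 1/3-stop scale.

ISO: 160 → 200 → 250 → 320 → 400 → 500 → 640 → 800 → 1000 → 1250 → 1600 → 2000 → 2500 — 4 stops raised (brighter).
Need 4 stops darker from the shutter speed: 2 → 1.6 → 1.3 → 1 → 0.8 → 0.6 → 0.5 → 0.4 → 0.3 → 1/4 → 1/5 → 1/6 → 1/8.

1/8s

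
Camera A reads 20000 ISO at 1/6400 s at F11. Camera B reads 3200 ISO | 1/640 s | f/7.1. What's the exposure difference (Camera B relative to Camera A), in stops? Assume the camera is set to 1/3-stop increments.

Aperture: f/11 → f/10 → f/9 → f/8 → f/7.1 — 1 1/3 stops larger aperture (brighter).
Shutter speed: 1/6400 → 1/5000 → 1/4000 → 1/3200 → 1/2500 → 1/2000 → 1/1600 → 1/1250 → 1/1000 → 1/800 → 1/640 — 3 1/3 stops longer (brighter).
ISO: 20000 → 16000 → 12800 → 10000 → 8000 → 6400 → 5000 → 4000 → 3200 — 2 2/3 stops dropped (darker).
Net: +1 1/3 +3 1/3 −2 2/3 = +2 stops.

2 stops brighter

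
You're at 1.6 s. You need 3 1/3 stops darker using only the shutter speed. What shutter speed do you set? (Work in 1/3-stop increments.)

Shutter speed: 1.6 → 1.3 → 1 → 0.8 → 0.6 → 0.5 → 0.4 → 0.3 → 1/4 → 1/5 → 1/6 — 3 1/3 stops shorter (darker).

1/6s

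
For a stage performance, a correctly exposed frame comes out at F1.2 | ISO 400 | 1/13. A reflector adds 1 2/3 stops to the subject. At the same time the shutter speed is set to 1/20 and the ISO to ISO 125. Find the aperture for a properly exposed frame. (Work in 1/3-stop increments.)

Scene light: 1 2/3 stops brighter.
Shutter speed: 1/13 → 1/15 → 1/20 — 2/3 stop shorter (darker).
ISO: 400 → 320 → 250 → 200 → 160 → 125 — 1 2/3 stops lower (darker).
Net so far: 2/3 stop darker. Aperture: f/1.2 → f/1.1 → f/1.0.

f/1.0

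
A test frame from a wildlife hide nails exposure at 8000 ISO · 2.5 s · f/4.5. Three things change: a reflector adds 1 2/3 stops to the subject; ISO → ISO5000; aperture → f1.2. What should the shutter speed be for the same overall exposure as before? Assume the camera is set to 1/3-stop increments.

1/10s

Scene light: 1 2/3 stops brighter.
ISO: 8000 → 6400 → 5000 — 2/3 stop lower (darker).
Aperture: f/4.5 → f/4 → f/3.5 → f/3.2 → f/2.8 → f/2.5 → f/2.2 → f/2 → f/1.8 → f/1.6 → f/1.4 → f/1.2 — 3 2/3 stops opened up (brighter).
Net so far: 4 2/3 stops brighter. Shutter speed: 2.5 → 2 → 1.6 → 1.3 → 1 → 0.8 → 0.6 → 0.5 → 0.4 → 0.3 → 1/4 → 1/5 → 1/6 → 1/8 → 1/10.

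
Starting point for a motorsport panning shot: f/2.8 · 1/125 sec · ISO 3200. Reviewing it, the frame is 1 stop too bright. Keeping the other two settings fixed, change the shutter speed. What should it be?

Overexposed by 1 stop → need 1 stop darker.
Shutter speed: 1/125 → 1/250.

1/250s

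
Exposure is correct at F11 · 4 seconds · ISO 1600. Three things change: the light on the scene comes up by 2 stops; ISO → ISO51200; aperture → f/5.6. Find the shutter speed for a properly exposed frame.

1/125s

Scene light: 2 stops brighter.
ISO: 1600 → 3200 → 6400 → 12800 → 25600 → 51200 — 5 stops raised (brighter).
Aperture: f/11 → f/8 → f/5.6 — 2 stops wider (brighter).
Net so far: 9 stops brighter. Shutter speed: 4 → 2 → 1 → 1/2 → 1/4 → 1/8 → 1/15 → 1/30 → 1/60 → 1/125.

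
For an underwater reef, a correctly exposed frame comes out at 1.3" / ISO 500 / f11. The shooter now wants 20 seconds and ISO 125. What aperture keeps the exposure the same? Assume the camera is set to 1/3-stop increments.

f/22

Shutter speed: 1.3 → 1.6 → 2 → 2.5 → 3.2 → 4 → 5 → 6 → 8 → 10 → 13 → 15 → 20 — 4 stops longer (brighter).
ISO: 500 → 400 → 320 → 250 → 200 → 160 → 125 — 2 stops dropped (darker).
Net change so far: 2 stops brighter. Offset with the aperture: f/11 → f/13 → f/14 → f/16 → f/18 → f/20 → f/22.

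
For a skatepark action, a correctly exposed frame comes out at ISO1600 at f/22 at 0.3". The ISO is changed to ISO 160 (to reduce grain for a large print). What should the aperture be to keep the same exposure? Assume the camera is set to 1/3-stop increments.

ISO: 1600 → 1250 → 1000 → 800 → 640 → 500 → 400 → 320 → 250 → 200 → 160 — 3 1/3 stops lower (darker).
Need 3 1/3 stops brighter from the aperture: f/22 → f/20 → f/18 → f/16 → f/14 → f/13 → f/11 → f/10 → f/9 → f/8 → f/7.1.

f/7.1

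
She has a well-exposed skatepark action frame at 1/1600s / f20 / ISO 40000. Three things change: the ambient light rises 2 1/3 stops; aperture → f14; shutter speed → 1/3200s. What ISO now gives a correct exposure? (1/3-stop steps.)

Scene light: 2 1/3 stops brighter.
Aperture: f/20 → f/18 → f/16 → f/14 — 1 stop wider (brighter).
Shutter speed: 1/1600 → 1/2000 → 1/2500 → 1/3200 — 1 stop faster (darker).
Net so far: 2 1/3 stops brighter. ISO: 40000 → 32000 → 25600 → 20000 → 16000 → 12800 → 10000 → 8000.

ISO 8000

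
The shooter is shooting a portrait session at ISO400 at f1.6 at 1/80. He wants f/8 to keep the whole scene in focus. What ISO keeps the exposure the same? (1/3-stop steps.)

Aperture: f/1.6 → f/1.8 → f/2 → f/2.2 → f/2.5 → f/2.8 → f/3.2 → f/3.5 → f/4 → f/4.5 → f/5 → f/5.6 → f/6.3 → f/7.1 → f/8 — 4 2/3 stops stopped down (darker).
Need 4 2/3 stops brighter from the ISO: 400 → 500 → 640 → 800 → 1000 → 1250 → 1600 → 2000 → 2500 → 3200 → 4000 → 5000 → 6400 → 8000 → 10000.

ISO 10000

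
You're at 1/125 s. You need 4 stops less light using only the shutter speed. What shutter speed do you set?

1/2000s

Shutter speed: 1/125 → 1/250 → 1/500 → 1/1000 → 1/2000 — 4 stops faster (darker).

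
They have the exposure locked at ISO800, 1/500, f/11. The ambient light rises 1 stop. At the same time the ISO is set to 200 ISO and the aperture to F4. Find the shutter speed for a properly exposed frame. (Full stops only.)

Scene light: 1 stop brighter.
ISO: 800 → 400 → 200 — 2 stops lower (darker).
Aperture: f/11 → f/8 → f/5.6 → f/4 — 3 stops larger aperture (brighter).
Net so far: 2 stops brighter. Shutter speed: 1/500 → 1/1000 → 1/2000.

1/2000s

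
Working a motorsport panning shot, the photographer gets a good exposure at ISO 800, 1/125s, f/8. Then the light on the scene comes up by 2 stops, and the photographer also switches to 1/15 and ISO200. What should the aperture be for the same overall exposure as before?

f/22

Scene light: 2 stops brighter.
Shutter speed: 1/125 → 1/60 → 1/30 → 1/15 — 3 stops slower (brighter).
ISO: 800 → 400 → 200 — 2 stops dropped (darker).
Net so far: 3 stops brighter. Aperture: f/8 → f/11 → f/16 → f/22.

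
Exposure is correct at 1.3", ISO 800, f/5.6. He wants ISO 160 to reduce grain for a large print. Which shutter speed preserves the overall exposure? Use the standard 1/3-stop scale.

6 s

ISO: 800 → 640 → 500 → 400 → 320 → 250 → 200 → 160 — 2 1/3 stops dropped (darker).
Need 2 1/3 stops brighter from the shutter speed: 1.3 → 1.6 → 2 → 2.5 → 3.2 → 4 → 5 → 6.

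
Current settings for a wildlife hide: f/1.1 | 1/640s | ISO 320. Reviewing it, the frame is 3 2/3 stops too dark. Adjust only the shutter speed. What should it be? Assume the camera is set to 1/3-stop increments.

1/50s

Underexposed by 3 2/3 stops → need 3 2/3 stops brighter.
Shutter speed: 1/640 → 1/500 → 1/400 → 1/320 → 1/250 → 1/200 → 1/160 → 1/125 → 1/100 → 1/80 → 1/60 → 1/50.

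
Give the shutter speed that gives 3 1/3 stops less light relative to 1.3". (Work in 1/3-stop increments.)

Shutter speed: 1.3 → 1 → 0.8 → 0.6 → 0.5 → 0.4 → 0.3 → 1/4 → 1/5 → 1/6 → 1/8 — 3 1/3 stops shorter (darker).

1/8s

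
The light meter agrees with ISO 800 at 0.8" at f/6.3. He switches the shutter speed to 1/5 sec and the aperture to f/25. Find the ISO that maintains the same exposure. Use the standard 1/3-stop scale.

ISO 51200

Shutter speed: 0.8 → 0.6 → 0.5 → 0.4 → 0.3 → 1/4 → 1/5 — 2 stops faster (darker).
Aperture: f/6.3 → f/7.1 → f/8 → f/9 → f/10 → f/11 → f/13 → f/14 → f/16 → f/18 → f/20 → f/22 → f/25 — 4 stops stopped down (darker).
Net change so far: 6 stops darker. Offset with the ISO: 800 → 1000 → 1250 → 1600 → 2000 → 2500 → 3200 → 4000 → 5000 → 6400 → 8000 → 10000 → 12800 → 16000 → 20000 → 25600 → 32000 → 40000 → 51200.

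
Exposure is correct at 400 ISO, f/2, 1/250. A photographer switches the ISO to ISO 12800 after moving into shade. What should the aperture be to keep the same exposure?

f/11

ISO: 400 → 800 → 1600 → 3200 → 6400 → 12800 — 5 stops higher (brighter).
Need 5 stops darker from the aperture: f/2 → f/2.8 → f/4 → f/5.6 → f/8 → f/11.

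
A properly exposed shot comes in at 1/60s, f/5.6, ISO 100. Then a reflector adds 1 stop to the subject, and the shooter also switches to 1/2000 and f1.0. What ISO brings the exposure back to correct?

ISO 50

Scene light: 1 stop brighter.
Shutter speed: 1/60 → 1/125 → 1/250 → 1/500 → 1/1000 → 1/2000 — 5 stops shorter (darker).
Aperture: f/5.6 → f/4 → f/2.8 → f/2 → f/1.4 → f/1.0 — 5 stops wider (brighter).
Net so far: 1 stop brighter. ISO: 100 → 50.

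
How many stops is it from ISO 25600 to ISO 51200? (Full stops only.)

1 stop

25600 → 51200 — count the steps: 1 stop.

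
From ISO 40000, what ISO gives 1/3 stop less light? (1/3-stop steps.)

ISO 32000

ISO: 40000 → 32000 — 1/3 stop lower (darker).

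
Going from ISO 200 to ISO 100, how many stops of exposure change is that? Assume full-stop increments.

1 stop

200 → 100 — count the steps: 1 stop.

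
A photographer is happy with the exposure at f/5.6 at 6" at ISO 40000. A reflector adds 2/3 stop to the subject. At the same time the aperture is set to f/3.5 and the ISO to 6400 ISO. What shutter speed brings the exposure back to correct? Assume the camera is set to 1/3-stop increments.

10 s

Scene light: 2/3 stop brighter.
Aperture: f/5.6 → f/5 → f/4.5 → f/4 → f/3.5 — 1 1/3 stops wider (brighter).
ISO: 40000 → 32000 → 25600 → 20000 → 16000 → 12800 → 10000 → 8000 → 6400 — 2 2/3 stops dropped (darker).
Net so far: 2/3 stop darker. Shutter speed: 6 → 8 → 10.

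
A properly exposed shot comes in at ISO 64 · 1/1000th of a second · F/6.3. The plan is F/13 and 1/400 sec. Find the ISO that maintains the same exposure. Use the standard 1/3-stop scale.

Aperture: f/6.3 → f/7.1 → f/8 → f/9 → f/10 → f/11 → f/13 — 2 stops narrower (darker).
Shutter speed: 1/1000 → 1/800 → 1/640 → 1/500 → 1/400 — 1 1/3 stops longer (brighter).
Net change so far: 2/3 stop darker. Offset with the ISO: 64 → 80 → 100.

ISO 100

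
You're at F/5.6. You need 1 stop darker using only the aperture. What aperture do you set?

f/8

Aperture: f/5.6 → f/8 — 1 stop stopped down (darker).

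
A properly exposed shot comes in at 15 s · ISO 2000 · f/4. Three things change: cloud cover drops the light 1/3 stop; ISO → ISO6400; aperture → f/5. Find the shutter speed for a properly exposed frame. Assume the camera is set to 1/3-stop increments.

Scene light: 1/3 stop darker.
ISO: 2000 → 2500 → 3200 → 4000 → 5000 → 6400 — 1 2/3 stops raised (brighter).
Aperture: f/4 → f/4.5 → f/5 — 2/3 stop narrower (darker).
Net so far: 2/3 stop brighter. Shutter speed: 15 → 13 → 10.

10 s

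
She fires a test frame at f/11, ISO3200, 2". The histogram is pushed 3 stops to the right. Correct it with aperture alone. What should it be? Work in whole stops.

Overexposed by 3 stops → need 3 stops darker.
Aperture: f/11 → f/16 → f/22 → f/32.

f/32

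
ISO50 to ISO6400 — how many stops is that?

50 → 100 → 200 → 400 → 800 → 1600 → 3200 → 6400 — count the steps: 7 stops.

7 stops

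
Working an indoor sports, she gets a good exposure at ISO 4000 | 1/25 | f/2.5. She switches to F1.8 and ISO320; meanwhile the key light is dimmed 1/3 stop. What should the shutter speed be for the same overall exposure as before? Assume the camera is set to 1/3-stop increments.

0.3 s

Scene light: 1/3 stop darker.
Aperture: f/2.5 → f/2.2 → f/2 → f/1.8 — 1 stop opened up (brighter).
ISO: 4000 → 3200 → 2500 → 2000 → 1600 → 1250 → 1000 → 800 → 640 → 500 → 400 → 320 — 3 2/3 stops lower (darker).
Net so far: 3 stops darker. Shutter speed: 1/25 → 1/20 → 1/15 → 1/13 → 1/10 → 1/8 → 1/6 → 1/5 → 1/4 → 0.3.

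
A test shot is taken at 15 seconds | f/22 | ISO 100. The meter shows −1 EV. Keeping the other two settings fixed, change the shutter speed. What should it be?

Underexposed by 1 stop → need 1 stop brighter.
Shutter speed: 15 → 30.

30 s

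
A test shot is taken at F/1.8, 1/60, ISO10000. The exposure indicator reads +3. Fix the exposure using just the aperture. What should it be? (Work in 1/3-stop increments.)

f/5

Overexposed by 3 stops → need 3 stops darker.
Aperture: f/1.8 → f/2 → f/2.2 → f/2.5 → f/2.8 → f/3.2 → f/3.5 → f/4 → f/4.5 → f/5.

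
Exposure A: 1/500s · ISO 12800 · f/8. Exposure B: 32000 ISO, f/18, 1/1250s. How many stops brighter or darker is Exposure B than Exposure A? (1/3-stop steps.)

Aperture: f/8 → f/9 → f/10 → f/11 → f/13 → f/14 → f/16 → f/18 — 2 1/3 stops narrower (darker).
Shutter speed: 1/500 → 1/640 → 1/800 → 1/1000 → 1/1250 — 1 1/3 stops shorter (darker).
ISO: 12800 → 16000 → 20000 → 25600 → 32000 — 1 1/3 stops higher (brighter).
Net: −2 1/3 −1 1/3 +1 1/3 = −2 1/3 stops.

2 1/3 stops darker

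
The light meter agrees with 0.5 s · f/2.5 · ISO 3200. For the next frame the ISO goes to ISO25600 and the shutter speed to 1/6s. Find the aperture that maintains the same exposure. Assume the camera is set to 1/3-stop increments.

f/4

ISO: 3200 → 4000 → 5000 → 6400 → 8000 → 10000 → 12800 → 16000 → 20000 → 25600 — 3 stops raised (brighter).
Shutter speed: 0.5 → 0.4 → 0.3 → 1/4 → 1/5 → 1/6 — 1 2/3 stops faster (darker).
Net change so far: 1 1/3 stops brighter. Offset with the aperture: f/2.5 → f/2.8 → f/3.2 → f/3.5 → f/4.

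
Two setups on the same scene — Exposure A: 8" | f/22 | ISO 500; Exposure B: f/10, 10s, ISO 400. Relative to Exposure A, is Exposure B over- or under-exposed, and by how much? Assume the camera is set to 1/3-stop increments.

Aperture: f/22 → f/20 → f/18 → f/16 → f/14 → f/13 → f/11 → f/10 — 2 1/3 stops wider (brighter).
Shutter speed: 8 → 10 — 1/3 stop longer (brighter).
ISO: 500 → 400 — 1/3 stop dropped (darker).
Net: +2 1/3 +1/3 −1/3 = +2 1/3 stops.

2 1/3 stops brighter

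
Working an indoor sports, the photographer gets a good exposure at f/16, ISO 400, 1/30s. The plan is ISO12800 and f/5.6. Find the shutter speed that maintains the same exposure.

1/8000s

ISO: 400 → 800 → 1600 → 3200 → 6400 → 12800 — 5 stops higher (brighter).
Aperture: f/16 → f/11 → f/8 → f/5.6 — 3 stops wider (brighter).
Net change so far: 8 stops brighter. Offset with the shutter speed: 1/30 → 1/60 → 1/125 → 1/250 → 1/500 → 1/1000 → 1/2000 → 1/4000 → 1/8000.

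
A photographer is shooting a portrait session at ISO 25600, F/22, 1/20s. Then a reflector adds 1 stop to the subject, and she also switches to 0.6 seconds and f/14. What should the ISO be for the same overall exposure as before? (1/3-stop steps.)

Scene light: 1 stop brighter.
Shutter speed: 1/20 → 1/15 → 1/13 → 1/10 → 1/8 → 1/6 → 1/5 → 1/4 → 0.3 → 0.4 → 0.5 → 0.6 — 3 2/3 stops slower (brighter).
Aperture: f/22 → f/20 → f/18 → f/16 → f/14 — 1 1/3 stops opened up (brighter).
Net so far: 6 stops brighter. ISO: 25600 → 20000 → 16000 → 12800 → 10000 → 8000 → 6400 → 5000 → 4000 → 3200 → 2500 → 2000 → 1600 → 1250 → 1000 → 800 → 640 → 500 → 400.

ISO 400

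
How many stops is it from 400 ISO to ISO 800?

1 stop

400 → 800 — count the steps: 1 stop.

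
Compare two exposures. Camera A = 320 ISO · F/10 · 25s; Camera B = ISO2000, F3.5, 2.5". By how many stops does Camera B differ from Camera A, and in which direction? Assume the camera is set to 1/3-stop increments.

2 1/3 stops brighter

Aperture: f/10 → f/9 → f/8 → f/7.1 → f/6.3 → f/5.6 → f/5 → f/4.5 → f/4 → f/3.5 — 3 stops larger aperture (brighter).
Shutter speed: 25 → 20 → 15 → 13 → 10 → 8 → 6 → 5 → 4 → 3.2 → 2.5 — 3 1/3 stops faster (darker).
ISO: 320 → 400 → 500 → 640 → 800 → 1000 → 1250 → 1600 → 2000 — 2 2/3 stops higher (brighter).
Net: +3 −3 1/3 +2 2/3 = +2 1/3 stops.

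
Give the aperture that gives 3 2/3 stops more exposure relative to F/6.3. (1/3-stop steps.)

Aperture: f/6.3 → f/5.6 → f/5 → f/4.5 → f/4 → f/3.5 → f/3.2 → f/2.8 → f/2.5 → f/2.2 → f/2 → f/1.8 — 3 2/3 stops wider (brighter).

f/1.8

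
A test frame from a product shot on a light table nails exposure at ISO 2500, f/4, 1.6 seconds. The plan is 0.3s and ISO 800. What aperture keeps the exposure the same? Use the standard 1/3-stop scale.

Shutter speed: 1.6 → 1.3 → 1 → 0.8 → 0.6 → 0.5 → 0.4 → 0.3 — 2 1/3 stops faster (darker).
ISO: 2500 → 2000 → 1600 → 1250 → 1000 → 800 — 1 2/3 stops dropped (darker).
Net change so far: 4 stops darker. Offset with the aperture: f/4 → f/3.5 → f/3.2 → f/2.8 → f/2.5 → f/2.2 → f/2 → f/1.8 → f/1.6 → f/1.4 → f/1.2 → f/1.1 → f/1.0.

f/1.0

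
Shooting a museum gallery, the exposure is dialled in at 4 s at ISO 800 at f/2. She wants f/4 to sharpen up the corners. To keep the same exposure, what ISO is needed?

ISO 3200

Aperture: f/2 → f/2.8 → f/4 — 2 stops stopped down (darker).
Need 2 stops brighter from the ISO: 800 → 1600 → 3200.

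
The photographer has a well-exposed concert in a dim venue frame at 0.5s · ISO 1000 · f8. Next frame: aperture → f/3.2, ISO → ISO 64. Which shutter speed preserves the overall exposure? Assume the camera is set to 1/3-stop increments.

Aperture: f/8 → f/7.1 → f/6.3 → f/5.6 → f/5 → f/4.5 → f/4 → f/3.5 → f/3.2 — 2 2/3 stops wider (brighter).
ISO: 1000 → 800 → 640 → 500 → 400 → 320 → 250 → 200 → 160 → 125 → 100 → 80 → 64 — 4 stops lower (darker).
Net change so far: 1 1/3 stops darker. Offset with the shutter speed: 0.5 → 0.6 → 0.8 → 1 → 1.3.

1.3 s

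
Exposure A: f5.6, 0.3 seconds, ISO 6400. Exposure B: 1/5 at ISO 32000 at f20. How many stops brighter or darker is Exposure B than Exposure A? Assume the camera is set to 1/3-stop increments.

Aperture: f/5.6 → f/6.3 → f/7.1 → f/8 → f/9 → f/10 → f/11 → f/13 → f/14 → f/16 → f/18 → f/20 — 3 2/3 stops stopped down (darker).
Shutter speed: 0.3 → 1/4 → 1/5 — 2/3 stop faster (darker).
ISO: 6400 → 8000 → 10000 → 12800 → 16000 → 20000 → 25600 → 32000 — 2 1/3 stops raised (brighter).
Net: −3 2/3 −2/3 +2 1/3 = −2 stops.

2 stops darker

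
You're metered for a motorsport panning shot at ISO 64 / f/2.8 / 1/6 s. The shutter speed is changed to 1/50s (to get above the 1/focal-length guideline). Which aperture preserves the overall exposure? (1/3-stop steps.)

f/1.0

Shutter speed: 1/6 → 1/8 → 1/10 → 1/13 → 1/15 → 1/20 → 1/25 → 1/30 → 1/40 → 1/50 — 3 stops faster (darker).
Need 3 stops brighter from the aperture: f/2.8 → f/2.5 → f/2.2 → f/2 → f/1.8 → f/1.6 → f/1.4 → f/1.2 → f/1.1 → f/1.0.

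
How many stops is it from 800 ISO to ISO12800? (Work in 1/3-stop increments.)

4 stops

800 → 1000 → 1250 → 1600 → 2000 → 2500 → 3200 → 4000 → 5000 → 6400 → 8000 → 10000 → 12800 — count the steps: 12 third-stops = 4 stops.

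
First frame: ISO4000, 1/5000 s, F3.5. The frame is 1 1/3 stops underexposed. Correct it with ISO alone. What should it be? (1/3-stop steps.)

ISO 10000

Underexposed by 1 1/3 stops → need 1 1/3 stops brighter.
ISO: 4000 → 5000 → 6400 → 8000 → 10000.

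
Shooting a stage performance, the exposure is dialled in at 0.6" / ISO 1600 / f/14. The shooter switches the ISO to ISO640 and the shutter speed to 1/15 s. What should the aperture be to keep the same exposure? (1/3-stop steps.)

f/2.8

ISO: 1600 → 1250 → 1000 → 800 → 640 — 1 1/3 stops dropped (darker).
Shutter speed: 0.6 → 0.5 → 0.4 → 0.3 → 1/4 → 1/5 → 1/6 → 1/8 → 1/10 → 1/13 → 1/15 — 3 1/3 stops shorter (darker).
Net change so far: 4 2/3 stops darker. Offset with the aperture: f/14 → f/13 → f/11 → f/10 → f/9 → f/8 → f/7.1 → f/6.3 → f/5.6 → f/5 → f/4.5 → f/4 → f/3.5 → f/3.2 → f/2.8.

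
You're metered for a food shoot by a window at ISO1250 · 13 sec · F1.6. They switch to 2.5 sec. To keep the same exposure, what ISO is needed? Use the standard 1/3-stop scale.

ISO 6400

Shutter speed: 13 → 10 → 8 → 6 → 5 → 4 → 3.2 → 2.5 — 2 1/3 stops faster (darker).
Need 2 1/3 stops brighter from the ISO: 1250 → 1600 → 2000 → 2500 → 3200 → 4000 → 5000 → 6400.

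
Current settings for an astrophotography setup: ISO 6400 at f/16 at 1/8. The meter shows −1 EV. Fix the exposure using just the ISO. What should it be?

Underexposed by 1 stop → need 1 stop brighter.
ISO: 6400 → 12800.

ISO 12800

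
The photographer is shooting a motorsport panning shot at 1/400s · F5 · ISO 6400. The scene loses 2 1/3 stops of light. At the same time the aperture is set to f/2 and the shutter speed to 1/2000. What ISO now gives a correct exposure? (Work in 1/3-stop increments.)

Scene light: 2 1/3 stops darker.
Aperture: f/5 → f/4.5 → f/4 → f/3.5 → f/3.2 → f/2.8 → f/2.5 → f/2.2 → f/2 — 2 2/3 stops larger aperture (brighter).
Shutter speed: 1/400 → 1/500 → 1/640 → 1/800 → 1/1000 → 1/1250 → 1/1600 → 1/2000 — 2 1/3 stops shorter (darker).
Net so far: 2 stops darker. ISO: 6400 → 8000 → 10000 → 12800 → 16000 → 20000 → 25600.

ISO 25600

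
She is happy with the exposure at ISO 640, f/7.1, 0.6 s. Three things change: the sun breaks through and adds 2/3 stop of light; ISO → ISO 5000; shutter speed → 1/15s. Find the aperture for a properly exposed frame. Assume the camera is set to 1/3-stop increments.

Scene light: 2/3 stop brighter.
ISO: 640 → 800 → 1000 → 1250 → 1600 → 2000 → 2500 → 3200 → 4000 → 5000 — 3 stops higher (brighter).
Shutter speed: 0.6 → 0.5 → 0.4 → 0.3 → 1/4 → 1/5 → 1/6 → 1/8 → 1/10 → 1/13 → 1/15 — 3 1/3 stops faster (darker).
Net so far: 1/3 stop brighter. Aperture: f/7.1 → f/8.

f/8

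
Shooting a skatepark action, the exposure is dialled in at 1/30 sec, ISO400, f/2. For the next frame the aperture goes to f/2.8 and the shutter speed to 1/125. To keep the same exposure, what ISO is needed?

Aperture: f/2 → f/2.8 — 1 stop narrower (darker).
Shutter speed: 1/30 → 1/60 → 1/125 — 2 stops shorter (darker).
Net change so far: 3 stops darker. Offset with the ISO: 400 → 800 → 1600 → 3200.

ISO 3200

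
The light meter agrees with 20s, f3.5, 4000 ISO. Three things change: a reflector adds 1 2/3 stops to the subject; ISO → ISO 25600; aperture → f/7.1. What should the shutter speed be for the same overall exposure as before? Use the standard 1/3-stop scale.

Scene light: 1 2/3 stops brighter.
ISO: 4000 → 5000 → 6400 → 8000 → 10000 → 12800 → 16000 → 20000 → 25600 — 2 2/3 stops raised (brighter).
Aperture: f/3.5 → f/4 → f/4.5 → f/5 → f/5.6 → f/6.3 → f/7.1 — 2 stops narrower (darker).
Net so far: 2 1/3 stops brighter. Shutter speed: 20 → 15 → 13 → 10 → 8 → 6 → 5 → 4.

4 s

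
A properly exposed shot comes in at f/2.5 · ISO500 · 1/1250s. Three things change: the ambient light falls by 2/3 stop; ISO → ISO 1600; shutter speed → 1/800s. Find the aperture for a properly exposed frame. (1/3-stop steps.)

Scene light: 2/3 stop darker.
ISO: 500 → 640 → 800 → 1000 → 1250 → 1600 — 1 2/3 stops raised (brighter).
Shutter speed: 1/1250 → 1/1000 → 1/800 — 2/3 stop longer (brighter).
Net so far: 1 2/3 stops brighter. Aperture: f/2.5 → f/2.8 → f/3.2 → f/3.5 → f/4 → f/4.5.

f/4.5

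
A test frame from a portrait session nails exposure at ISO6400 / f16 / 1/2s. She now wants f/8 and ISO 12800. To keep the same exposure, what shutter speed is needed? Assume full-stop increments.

Aperture: f/16 → f/11 → f/8 — 2 stops larger aperture (brighter).
ISO: 6400 → 12800 — 1 stop raised (brighter).
Net change so far: 3 stops brighter. Offset with the shutter speed: 1/2 → 1/4 → 1/8 → 1/15.

1/15s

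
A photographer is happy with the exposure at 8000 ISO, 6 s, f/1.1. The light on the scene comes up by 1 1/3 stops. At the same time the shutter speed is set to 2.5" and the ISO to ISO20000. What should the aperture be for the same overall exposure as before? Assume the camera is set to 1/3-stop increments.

Scene light: 1 1/3 stops brighter.
Shutter speed: 6 → 5 → 4 → 3.2 → 2.5 — 1 1/3 stops faster (darker).
ISO: 8000 → 10000 → 12800 → 16000 → 20000 — 1 1/3 stops raised (brighter).
Net so far: 1 1/3 stops brighter. Aperture: f/1.1 → f/1.2 → f/1.4 → f/1.6 → f/1.8.

f/1.8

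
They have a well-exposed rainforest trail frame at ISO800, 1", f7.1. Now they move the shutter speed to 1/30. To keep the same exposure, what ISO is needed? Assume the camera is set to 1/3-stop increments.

ISO 25600

Shutter speed: 1 → 0.8 → 0.6 → 0.5 → 0.4 → 0.3 → 1/4 → 1/5 → 1/6 → 1/8 → 1/10 → 1/13 → 1/15 → 1/20 → 1/25 → 1/30 — 5 stops faster (darker).
Need 5 stops brighter from the ISO: 800 → 1000 → 1250 → 1600 → 2000 → 2500 → 3200 → 4000 → 5000 → 6400 → 8000 → 10000 → 12800 → 16000 → 20000 → 25600.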